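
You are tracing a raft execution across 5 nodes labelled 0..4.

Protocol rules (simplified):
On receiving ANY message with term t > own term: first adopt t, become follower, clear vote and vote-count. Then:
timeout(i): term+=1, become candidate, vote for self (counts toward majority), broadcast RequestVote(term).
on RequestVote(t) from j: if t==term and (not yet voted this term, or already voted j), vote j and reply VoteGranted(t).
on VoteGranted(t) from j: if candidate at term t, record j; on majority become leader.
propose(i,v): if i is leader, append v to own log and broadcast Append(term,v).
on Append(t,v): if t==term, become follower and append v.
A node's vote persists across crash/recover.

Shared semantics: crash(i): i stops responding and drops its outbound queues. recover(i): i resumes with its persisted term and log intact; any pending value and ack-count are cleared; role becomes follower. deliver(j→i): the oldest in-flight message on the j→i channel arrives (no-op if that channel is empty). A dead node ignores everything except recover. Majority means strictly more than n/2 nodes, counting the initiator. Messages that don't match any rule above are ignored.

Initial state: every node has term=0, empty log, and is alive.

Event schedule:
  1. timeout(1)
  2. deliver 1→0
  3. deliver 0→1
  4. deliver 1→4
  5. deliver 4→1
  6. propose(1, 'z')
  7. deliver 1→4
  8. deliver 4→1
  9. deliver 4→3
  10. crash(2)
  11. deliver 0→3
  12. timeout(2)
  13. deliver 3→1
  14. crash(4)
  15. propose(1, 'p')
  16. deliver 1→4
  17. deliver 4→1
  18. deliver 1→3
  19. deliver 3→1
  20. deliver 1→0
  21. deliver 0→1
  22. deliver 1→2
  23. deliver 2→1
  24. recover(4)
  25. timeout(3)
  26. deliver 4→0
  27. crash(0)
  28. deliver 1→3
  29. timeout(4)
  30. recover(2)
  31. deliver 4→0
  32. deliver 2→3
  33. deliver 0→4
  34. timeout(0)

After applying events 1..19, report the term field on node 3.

[1] timeout(1) → N1(cand t1 [-])
[2] deliver 1→0 → N0(foll t1 [-])
[3] deliver 0→1 → ∅
[4] deliver 1→4 → N4(foll t1 [-])
[5] deliver 4→1 → N1(lead t1 [-])
[6] propose(1,'z') → N1(lead t1 [z])
[7] deliver 1→4 → N4(foll t1 [z])
[8] deliver 4→1 → ∅
[9] deliver 4→3 → ∅
[10] crash(2) → N2(✗foll t0 [-])
[11] deliver 0→3 → ∅
[12] timeout(2) → ∅
[13] deliver 3→1 → ∅
[14] crash(4) → N4(✗foll t1 [z])
[15] propose(1,'p') → N1(lead t1 [z,p])
[16] deliver 1→4 → ∅
[17] deliver 4→1 → ∅
[18] deliver 1→3 → N3(foll t1 [-])
[19] deliver 3→1 → ∅

1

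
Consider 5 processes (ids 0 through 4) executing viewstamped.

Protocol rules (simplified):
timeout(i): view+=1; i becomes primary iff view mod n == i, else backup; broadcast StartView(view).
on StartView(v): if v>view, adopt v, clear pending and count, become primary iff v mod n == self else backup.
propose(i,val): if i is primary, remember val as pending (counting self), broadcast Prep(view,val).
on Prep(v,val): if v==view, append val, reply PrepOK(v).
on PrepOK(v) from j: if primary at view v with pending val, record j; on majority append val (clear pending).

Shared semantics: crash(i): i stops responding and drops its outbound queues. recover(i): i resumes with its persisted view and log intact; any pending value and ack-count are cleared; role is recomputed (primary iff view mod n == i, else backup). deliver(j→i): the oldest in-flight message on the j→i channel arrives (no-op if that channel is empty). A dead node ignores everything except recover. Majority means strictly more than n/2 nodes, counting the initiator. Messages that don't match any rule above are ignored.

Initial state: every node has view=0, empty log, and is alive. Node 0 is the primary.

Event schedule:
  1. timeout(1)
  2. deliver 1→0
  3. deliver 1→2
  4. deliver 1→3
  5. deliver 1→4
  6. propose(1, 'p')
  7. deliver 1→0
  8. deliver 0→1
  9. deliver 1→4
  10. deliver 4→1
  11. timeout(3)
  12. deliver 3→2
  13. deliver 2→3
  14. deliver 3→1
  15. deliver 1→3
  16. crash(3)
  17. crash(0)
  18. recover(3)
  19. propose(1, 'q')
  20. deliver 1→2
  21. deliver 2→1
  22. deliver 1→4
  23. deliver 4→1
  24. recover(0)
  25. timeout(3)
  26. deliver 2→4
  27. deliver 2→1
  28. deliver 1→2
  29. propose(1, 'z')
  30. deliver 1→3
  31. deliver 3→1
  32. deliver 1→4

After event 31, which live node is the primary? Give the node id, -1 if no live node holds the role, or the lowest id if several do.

2

1. timeout(1):  <1:prim v1 ->
2. deliver 1→0:  <0:back v1 ->
3. deliver 1→2:  <2:back v1 ->
4. deliver 1→3:  <3:back v1 ->
5. deliver 1→4:  <4:back v1 ->
6. propose(1,'p'):  nop
7. deliver 1→0:  <0:back v1 p>
8. deliver 0→1:  nop
9. deliver 1→4:  <4:back v1 p>
10. deliver 4→1:  <1:prim v1 p>
11. timeout(3):  <3:back v2 ->
12. deliver 3→2:  <2:prim v2 ->
13. deliver 2→3:  nop
14. deliver 3→1:  <1:back v2 p>
15. deliver 1→3:  nop
16. crash(3):  <3:✗back v2 ->
17. crash(0):  <0:✗back v1 p>
18. recover(3):  <3:back v2 ->
19. propose(1,'q'):  nop
20. deliver 1→2:  nop
21. deliver 2→1:  nop
22. deliver 1→4:  nop
23. deliver 4→1:  nop
24. recover(0):  <0:back v1 p>
25. timeout(3):  <3:prim v3 ->
26. deliver 2→4:  nop
27. deliver 2→1:  nop
28. deliver 1→2:  nop
29. propose(1,'z'):  nop
30. deliver 1→3:  nop
31. deliver 3→1:  <1:back v3 p>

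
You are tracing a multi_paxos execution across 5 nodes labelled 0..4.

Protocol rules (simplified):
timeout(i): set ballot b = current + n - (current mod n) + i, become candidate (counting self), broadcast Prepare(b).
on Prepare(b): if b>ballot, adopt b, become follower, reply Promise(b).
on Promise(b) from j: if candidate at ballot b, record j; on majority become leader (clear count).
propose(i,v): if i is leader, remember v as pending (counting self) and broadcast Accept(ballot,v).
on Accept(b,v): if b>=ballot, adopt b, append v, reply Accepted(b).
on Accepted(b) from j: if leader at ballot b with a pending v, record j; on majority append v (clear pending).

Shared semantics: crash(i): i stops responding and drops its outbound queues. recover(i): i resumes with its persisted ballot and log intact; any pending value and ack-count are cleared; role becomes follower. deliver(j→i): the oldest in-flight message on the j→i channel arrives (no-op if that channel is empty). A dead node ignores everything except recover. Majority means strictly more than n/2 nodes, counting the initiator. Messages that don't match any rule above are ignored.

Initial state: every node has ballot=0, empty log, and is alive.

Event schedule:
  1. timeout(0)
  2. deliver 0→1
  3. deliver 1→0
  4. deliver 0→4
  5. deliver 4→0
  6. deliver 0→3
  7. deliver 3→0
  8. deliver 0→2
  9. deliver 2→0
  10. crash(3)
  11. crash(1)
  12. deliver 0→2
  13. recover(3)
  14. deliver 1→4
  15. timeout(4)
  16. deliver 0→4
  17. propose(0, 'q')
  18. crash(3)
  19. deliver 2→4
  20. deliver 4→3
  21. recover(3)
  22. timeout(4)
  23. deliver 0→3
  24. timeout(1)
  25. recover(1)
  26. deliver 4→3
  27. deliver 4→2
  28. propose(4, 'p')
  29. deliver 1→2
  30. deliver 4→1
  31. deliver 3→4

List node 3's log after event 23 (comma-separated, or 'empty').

1. timeout(0):  <0:cand b5 ->
2. deliver 0→1:  <1:foll b5 ->
3. deliver 1→0:  nop
4. deliver 0→4:  <4:foll b5 ->
5. deliver 4→0:  <0:lead b5 ->
6. deliver 0→3:  <3:foll b5 ->
7. deliver 3→0:  nop
8. deliver 0→2:  <2:foll b5 ->
9. deliver 2→0:  nop
10. crash(3):  <3:✗foll b5 ->
11. crash(1):  <1:✗foll b5 ->
12. deliver 0→2:  nop
13. recover(3):  <3:foll b5 ->
14. deliver 1→4:  nop
15. timeout(4):  <4:cand b14 ->
16. deliver 0→4:  nop
17. propose(0,'q'):  nop
18. crash(3):  <3:✗foll b5 ->
19. deliver 2→4:  nop
20. deliver 4→3:  nop
21. recover(3):  <3:foll b5 ->
22. timeout(4):  <4:cand b19 ->
23. deliver 0→3:  <3:foll b5 q>

q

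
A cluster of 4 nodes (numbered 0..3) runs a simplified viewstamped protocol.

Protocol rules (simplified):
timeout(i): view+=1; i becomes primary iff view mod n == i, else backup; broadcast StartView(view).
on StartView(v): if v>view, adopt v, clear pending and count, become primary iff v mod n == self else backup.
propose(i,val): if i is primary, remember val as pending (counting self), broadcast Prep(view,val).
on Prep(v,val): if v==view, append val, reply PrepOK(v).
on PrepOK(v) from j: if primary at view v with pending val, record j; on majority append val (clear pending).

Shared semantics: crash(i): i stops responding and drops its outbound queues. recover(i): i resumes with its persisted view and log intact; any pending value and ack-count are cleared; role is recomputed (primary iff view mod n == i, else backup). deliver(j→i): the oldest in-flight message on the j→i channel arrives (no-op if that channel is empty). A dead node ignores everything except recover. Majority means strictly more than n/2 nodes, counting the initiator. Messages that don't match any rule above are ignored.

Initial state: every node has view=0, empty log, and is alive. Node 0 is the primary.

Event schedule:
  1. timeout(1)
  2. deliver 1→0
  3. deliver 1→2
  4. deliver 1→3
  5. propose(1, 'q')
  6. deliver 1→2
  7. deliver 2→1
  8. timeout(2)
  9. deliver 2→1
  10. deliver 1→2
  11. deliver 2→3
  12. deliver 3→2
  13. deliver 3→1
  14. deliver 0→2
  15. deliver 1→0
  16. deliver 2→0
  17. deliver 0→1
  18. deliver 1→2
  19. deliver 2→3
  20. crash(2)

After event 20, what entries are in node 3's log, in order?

empty

step 1 timeout(1): 1={prim,v=1,log=-}
step 2 deliver 1→0: 0={back,v=1,log=-}
step 3 deliver 1→2: 2={back,v=1,log=-}
step 4 deliver 1→3: 3={back,v=1,log=-}
step 5 propose(1,'q'): —
step 6 deliver 1→2: 2={back,v=1,log=q}
step 7 deliver 2→1: —
step 8 timeout(2): 2={prim,v=2,log=q}
step 9 deliver 2→1: 1={back,v=2,log=-}
step 10 deliver 1→2: —
step 11 deliver 2→3: 3={back,v=2,log=-}
step 12 deliver 3→2: —
step 13 deliver 3→1: —
step 14 deliver 0→2: —
step 15 deliver 1→0: 0={back,v=1,log=q}
step 16 deliver 2→0: 0={back,v=2,log=q}
step 17 deliver 0→1: —
step 18 deliver 1→2: —
step 19 deliver 2→3: —
step 20 crash(2): 2={✗prim,v=2,log=q}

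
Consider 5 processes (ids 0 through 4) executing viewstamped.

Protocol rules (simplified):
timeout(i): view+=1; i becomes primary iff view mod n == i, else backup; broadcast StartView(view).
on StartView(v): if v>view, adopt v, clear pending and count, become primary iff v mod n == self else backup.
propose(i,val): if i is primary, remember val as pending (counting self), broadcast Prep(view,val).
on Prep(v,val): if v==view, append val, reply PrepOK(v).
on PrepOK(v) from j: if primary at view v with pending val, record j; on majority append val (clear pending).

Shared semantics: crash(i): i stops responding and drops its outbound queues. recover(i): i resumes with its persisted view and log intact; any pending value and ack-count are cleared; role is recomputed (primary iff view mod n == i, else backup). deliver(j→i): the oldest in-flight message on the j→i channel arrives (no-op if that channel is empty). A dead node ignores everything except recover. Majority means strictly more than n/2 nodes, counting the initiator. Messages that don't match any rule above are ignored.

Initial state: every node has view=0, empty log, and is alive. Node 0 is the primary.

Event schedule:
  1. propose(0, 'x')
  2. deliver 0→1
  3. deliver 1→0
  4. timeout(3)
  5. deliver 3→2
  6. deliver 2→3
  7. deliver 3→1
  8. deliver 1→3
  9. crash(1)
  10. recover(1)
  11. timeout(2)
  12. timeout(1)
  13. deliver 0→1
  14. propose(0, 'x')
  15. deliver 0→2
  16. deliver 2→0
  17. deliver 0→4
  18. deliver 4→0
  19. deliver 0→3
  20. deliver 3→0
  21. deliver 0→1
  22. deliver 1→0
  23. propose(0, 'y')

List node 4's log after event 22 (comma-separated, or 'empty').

x

[1] propose(0,'x') → ∅
[2] deliver 0→1 → N1(back v0 [x])
[3] deliver 1→0 → ∅
[4] timeout(3) → N3(back v1 [-])
[5] deliver 3→2 → N2(back v1 [-])
[6] deliver 2→3 → ∅
[7] deliver 3→1 → N1(prim v1 [x])
[8] deliver 1→3 → ∅
[9] crash(1) → N1(✗prim v1 [x])
[10] recover(1) → N1(prim v1 [x])
[11] timeout(2) → N2(prim v2 [-])
[12] timeout(1) → N1(back v2 [x])
[13] deliver 0→1 → ∅
[14] propose(0,'x') → ∅
[15] deliver 0→2 → ∅
[16] deliver 2→0 → N0(back v2 [-])
[17] deliver 0→4 → N4(back v0 [x])
[18] deliver 4→0 → ∅
[19] deliver 0→3 → ∅
[20] deliver 3→0 → ∅
[21] deliver 0→1 → ∅
[22] deliver 1→0 → ∅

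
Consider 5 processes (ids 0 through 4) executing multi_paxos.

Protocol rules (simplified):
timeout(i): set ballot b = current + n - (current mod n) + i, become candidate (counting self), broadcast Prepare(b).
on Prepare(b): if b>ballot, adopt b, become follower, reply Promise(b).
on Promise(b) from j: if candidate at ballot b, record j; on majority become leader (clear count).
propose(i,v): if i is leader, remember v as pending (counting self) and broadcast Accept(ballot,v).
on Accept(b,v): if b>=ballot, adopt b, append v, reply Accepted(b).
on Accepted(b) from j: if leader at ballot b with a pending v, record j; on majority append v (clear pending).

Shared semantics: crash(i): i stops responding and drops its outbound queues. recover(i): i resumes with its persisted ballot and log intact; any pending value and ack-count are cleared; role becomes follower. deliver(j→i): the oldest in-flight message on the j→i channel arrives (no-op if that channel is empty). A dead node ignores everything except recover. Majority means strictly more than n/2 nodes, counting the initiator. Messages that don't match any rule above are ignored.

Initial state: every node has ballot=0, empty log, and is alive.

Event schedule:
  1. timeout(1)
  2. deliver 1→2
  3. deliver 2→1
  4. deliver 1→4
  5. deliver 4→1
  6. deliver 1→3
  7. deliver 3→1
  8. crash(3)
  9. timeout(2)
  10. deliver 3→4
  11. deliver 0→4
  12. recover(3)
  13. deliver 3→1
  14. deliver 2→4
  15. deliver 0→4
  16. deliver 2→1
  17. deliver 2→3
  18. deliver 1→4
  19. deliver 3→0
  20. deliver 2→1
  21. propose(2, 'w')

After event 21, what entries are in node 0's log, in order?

[1] timeout(1) → N1(cand b6 [-])
[2] deliver 1→2 → N2(foll b6 [-])
[3] deliver 2→1 → ∅
[4] deliver 1→4 → N4(foll b6 [-])
[5] deliver 4→1 → N1(lead b6 [-])
[6] deliver 1→3 → N3(foll b6 [-])
[7] deliver 3→1 → ∅
[8] crash(3) → N3(✗foll b6 [-])
[9] timeout(2) → N2(cand b12 [-])
[10] deliver 3→4 → ∅
[11] deliver 0→4 → ∅
[12] recover(3) → N3(foll b6 [-])
[13] deliver 3→1 → ∅
[14] deliver 2→4 → N4(foll b12 [-])
[15] deliver 0→4 → ∅
[16] deliver 2→1 → N1(foll b12 [-])
[17] deliver 2→3 → N3(foll b12 [-])
[18] deliver 1→4 → ∅
[19] deliver 3→0 → ∅
[20] deliver 2→1 → ∅
[21] propose(2,'w') → ∅

empty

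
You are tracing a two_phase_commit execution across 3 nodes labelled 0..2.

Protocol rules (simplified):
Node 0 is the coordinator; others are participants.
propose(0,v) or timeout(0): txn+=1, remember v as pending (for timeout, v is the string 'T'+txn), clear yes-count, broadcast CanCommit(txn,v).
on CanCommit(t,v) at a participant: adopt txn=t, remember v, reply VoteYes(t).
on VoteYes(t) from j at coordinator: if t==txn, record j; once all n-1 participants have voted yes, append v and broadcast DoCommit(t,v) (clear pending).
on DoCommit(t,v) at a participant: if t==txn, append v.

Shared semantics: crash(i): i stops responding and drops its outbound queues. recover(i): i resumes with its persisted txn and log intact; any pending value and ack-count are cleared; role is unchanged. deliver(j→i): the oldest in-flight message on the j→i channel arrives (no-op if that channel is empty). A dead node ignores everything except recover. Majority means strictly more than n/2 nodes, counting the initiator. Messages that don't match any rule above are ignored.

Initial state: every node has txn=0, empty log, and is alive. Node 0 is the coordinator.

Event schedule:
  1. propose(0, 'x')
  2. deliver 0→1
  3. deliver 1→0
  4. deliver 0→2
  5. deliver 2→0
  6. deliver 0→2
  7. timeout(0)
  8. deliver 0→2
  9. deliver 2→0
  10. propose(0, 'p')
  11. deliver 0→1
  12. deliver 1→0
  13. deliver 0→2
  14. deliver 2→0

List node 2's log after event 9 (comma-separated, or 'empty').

1. propose(0,'x'):  <0:coor t1 ->
2. deliver 0→1:  <1:part t1 ->
3. deliver 1→0:  nop
4. deliver 0→2:  <2:part t1 ->
5. deliver 2→0:  <0:coor t1 x>
6. deliver 0→2:  <2:part t1 x>
7. timeout(0):  <0:coor t2 x>
8. deliver 0→2:  <2:part t2 x>
9. deliver 2→0:  nop

x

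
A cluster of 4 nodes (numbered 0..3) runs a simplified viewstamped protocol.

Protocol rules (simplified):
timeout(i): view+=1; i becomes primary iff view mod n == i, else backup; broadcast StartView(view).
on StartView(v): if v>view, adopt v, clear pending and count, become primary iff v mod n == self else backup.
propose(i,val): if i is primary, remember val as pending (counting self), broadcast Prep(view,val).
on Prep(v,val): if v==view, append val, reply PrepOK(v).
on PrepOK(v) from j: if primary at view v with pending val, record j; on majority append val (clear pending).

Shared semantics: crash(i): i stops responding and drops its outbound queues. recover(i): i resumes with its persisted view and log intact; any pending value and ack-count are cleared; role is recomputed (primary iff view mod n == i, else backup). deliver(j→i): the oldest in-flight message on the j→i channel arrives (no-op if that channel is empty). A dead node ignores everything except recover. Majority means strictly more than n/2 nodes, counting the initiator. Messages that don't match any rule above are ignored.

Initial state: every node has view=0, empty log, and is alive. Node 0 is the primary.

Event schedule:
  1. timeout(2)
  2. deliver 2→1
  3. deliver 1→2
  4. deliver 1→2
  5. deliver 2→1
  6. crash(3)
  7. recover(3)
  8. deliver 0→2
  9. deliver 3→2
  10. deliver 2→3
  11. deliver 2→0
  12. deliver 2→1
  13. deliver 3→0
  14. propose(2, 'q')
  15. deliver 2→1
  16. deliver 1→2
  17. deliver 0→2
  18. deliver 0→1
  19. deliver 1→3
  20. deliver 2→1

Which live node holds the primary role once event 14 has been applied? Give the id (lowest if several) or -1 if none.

step 1 timeout(2): 2={back,v=1,log=-}
step 2 deliver 2→1: 1={prim,v=1,log=-}
step 3 deliver 1→2: —
step 4 deliver 1→2: —
step 5 deliver 2→1: —
step 6 crash(3): 3={✗back,v=0,log=-}
step 7 recover(3): 3={back,v=0,log=-}
step 8 deliver 0→2: —
step 9 deliver 3→2: —
step 10 deliver 2→3: 3={back,v=1,log=-}
step 11 deliver 2→0: 0={back,v=1,log=-}
step 12 deliver 2→1: —
step 13 deliver 3→0: —
step 14 propose(2,'q'): —

1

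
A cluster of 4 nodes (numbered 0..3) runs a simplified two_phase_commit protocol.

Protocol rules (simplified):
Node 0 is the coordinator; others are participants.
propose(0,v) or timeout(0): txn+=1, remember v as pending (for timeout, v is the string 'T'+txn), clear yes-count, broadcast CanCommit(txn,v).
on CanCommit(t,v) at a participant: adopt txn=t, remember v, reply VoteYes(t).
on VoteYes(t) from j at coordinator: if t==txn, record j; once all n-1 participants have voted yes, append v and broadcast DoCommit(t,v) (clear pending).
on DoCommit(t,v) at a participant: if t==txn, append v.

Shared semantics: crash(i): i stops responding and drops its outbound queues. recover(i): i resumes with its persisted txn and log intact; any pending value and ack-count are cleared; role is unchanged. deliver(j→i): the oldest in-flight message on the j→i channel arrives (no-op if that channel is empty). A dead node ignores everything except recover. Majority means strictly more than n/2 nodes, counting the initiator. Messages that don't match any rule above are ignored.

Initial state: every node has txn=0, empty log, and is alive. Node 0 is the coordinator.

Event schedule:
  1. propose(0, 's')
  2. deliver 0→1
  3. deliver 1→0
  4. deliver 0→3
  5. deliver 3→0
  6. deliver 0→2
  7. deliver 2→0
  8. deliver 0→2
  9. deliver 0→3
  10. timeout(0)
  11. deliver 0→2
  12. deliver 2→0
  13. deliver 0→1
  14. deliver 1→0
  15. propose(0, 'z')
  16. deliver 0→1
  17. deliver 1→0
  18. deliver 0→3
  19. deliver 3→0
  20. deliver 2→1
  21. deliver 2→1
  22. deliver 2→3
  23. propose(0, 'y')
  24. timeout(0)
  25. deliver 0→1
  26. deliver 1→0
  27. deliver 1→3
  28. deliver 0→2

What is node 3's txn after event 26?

2

[1] propose(0,'s') → N0(coor t1 [-])
[2] deliver 0→1 → N1(part t1 [-])
[3] deliver 1→0 → ∅
[4] deliver 0→3 → N3(part t1 [-])
[5] deliver 3→0 → ∅
[6] deliver 0→2 → N2(part t1 [-])
[7] deliver 2→0 → N0(coor t1 [s])
[8] deliver 0→2 → N2(part t1 [s])
[9] deliver 0→3 → N3(part t1 [s])
[10] timeout(0) → N0(coor t2 [s])
[11] deliver 0→2 → N2(part t2 [s])
[12] deliver 2→0 → ∅
[13] deliver 0→1 → N1(part t1 [s])
[14] deliver 1→0 → ∅
[15] propose(0,'z') → N0(coor t3 [s])
[16] deliver 0→1 → N1(part t2 [s])
[17] deliver 1→0 → ∅
[18] deliver 0→3 → N3(part t2 [s])
[19] deliver 3→0 → ∅
[20] deliver 2→1 → ∅
[21] deliver 2→1 → ∅
[22] deliver 2→3 → ∅
[23] propose(0,'y') → N0(coor t4 [s])
[24] timeout(0) → N0(coor t5 [s])
[25] deliver 0→1 → N1(part t3 [s])
[26] deliver 1→0 → ∅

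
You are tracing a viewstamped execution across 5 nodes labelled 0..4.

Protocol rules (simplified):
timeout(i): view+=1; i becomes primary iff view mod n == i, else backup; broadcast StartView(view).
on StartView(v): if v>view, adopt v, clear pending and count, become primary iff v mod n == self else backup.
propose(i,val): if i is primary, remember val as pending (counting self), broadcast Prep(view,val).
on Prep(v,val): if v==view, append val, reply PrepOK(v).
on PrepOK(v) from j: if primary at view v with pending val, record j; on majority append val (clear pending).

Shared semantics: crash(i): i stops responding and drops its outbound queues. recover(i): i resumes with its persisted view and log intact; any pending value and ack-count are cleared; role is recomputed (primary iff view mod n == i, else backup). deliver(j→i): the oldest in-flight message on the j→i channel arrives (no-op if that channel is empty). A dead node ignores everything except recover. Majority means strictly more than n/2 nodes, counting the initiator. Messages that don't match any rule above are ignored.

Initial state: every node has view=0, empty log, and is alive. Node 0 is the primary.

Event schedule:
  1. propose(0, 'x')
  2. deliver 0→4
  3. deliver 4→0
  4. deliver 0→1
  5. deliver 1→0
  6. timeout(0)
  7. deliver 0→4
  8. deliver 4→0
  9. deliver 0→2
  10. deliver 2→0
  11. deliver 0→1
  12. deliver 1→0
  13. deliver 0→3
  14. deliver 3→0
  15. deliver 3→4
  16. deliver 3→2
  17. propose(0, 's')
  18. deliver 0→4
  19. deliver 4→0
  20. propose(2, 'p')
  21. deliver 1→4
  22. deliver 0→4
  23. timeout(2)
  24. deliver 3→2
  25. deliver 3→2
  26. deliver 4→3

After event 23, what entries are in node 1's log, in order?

x

[1] propose(0,'x') → ∅
[2] deliver 0→4 → N4(back v0 [x])
[3] deliver 4→0 → ∅
[4] deliver 0→1 → N1(back v0 [x])
[5] deliver 1→0 → N0(prim v0 [x])
[6] timeout(0) → N0(back v1 [x])
[7] deliver 0→4 → N4(back v1 [x])
[8] deliver 4→0 → ∅
[9] deliver 0→2 → N2(back v0 [x])
[10] deliver 2→0 → ∅
[11] deliver 0→1 → N1(prim v1 [x])
[12] deliver 1→0 → ∅
[13] deliver 0→3 → N3(back v0 [x])
[14] deliver 3→0 → ∅
[15] deliver 3→4 → ∅
[16] deliver 3→2 → ∅
[17] propose(0,'s') → ∅
[18] deliver 0→4 → ∅
[19] deliver 4→0 → ∅
[20] propose(2,'p') → ∅
[21] deliver 1→4 → ∅
[22] deliver 0→4 → ∅
[23] timeout(2) → N2(back v1 [x])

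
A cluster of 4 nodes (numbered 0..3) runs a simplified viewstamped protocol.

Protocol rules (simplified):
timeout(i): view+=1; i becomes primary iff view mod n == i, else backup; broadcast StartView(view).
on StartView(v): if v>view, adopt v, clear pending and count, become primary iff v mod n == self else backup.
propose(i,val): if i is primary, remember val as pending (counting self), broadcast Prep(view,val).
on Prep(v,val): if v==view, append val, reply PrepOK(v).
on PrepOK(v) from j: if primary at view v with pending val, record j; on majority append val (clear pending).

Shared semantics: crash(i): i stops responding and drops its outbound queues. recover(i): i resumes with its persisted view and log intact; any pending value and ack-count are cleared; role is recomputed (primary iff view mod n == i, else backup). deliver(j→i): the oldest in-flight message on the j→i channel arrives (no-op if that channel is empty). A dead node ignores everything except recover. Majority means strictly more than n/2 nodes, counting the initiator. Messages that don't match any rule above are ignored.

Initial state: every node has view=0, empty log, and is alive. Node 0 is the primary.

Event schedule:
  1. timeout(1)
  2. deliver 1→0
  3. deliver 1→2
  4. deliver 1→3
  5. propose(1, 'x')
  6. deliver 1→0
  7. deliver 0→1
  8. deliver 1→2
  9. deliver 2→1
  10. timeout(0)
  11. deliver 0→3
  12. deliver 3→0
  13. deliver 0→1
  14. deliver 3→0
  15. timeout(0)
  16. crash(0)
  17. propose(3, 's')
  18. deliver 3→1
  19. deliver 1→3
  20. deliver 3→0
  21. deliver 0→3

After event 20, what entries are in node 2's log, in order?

step 1 timeout(1): 1={prim,v=1,log=-}
step 2 deliver 1→0: 0={back,v=1,log=-}
step 3 deliver 1→2: 2={back,v=1,log=-}
step 4 deliver 1→3: 3={back,v=1,log=-}
step 5 propose(1,'x'): —
step 6 deliver 1→0: 0={back,v=1,log=x}
step 7 deliver 0→1: —
step 8 deliver 1→2: 2={back,v=1,log=x}
step 9 deliver 2→1: 1={prim,v=1,log=x}
step 10 timeout(0): 0={back,v=2,log=x}
step 11 deliver 0→3: 3={back,v=2,log=-}
step 12 deliver 3→0: —
step 13 deliver 0→1: 1={back,v=2,log=x}
step 14 deliver 3→0: —
step 15 timeout(0): 0={back,v=3,log=x}
step 16 crash(0): 0={✗back,v=3,log=x}
step 17 propose(3,'s'): —
step 18 deliver 3→1: —
step 19 deliver 1→3: —
step 20 deliver 3→0: —

x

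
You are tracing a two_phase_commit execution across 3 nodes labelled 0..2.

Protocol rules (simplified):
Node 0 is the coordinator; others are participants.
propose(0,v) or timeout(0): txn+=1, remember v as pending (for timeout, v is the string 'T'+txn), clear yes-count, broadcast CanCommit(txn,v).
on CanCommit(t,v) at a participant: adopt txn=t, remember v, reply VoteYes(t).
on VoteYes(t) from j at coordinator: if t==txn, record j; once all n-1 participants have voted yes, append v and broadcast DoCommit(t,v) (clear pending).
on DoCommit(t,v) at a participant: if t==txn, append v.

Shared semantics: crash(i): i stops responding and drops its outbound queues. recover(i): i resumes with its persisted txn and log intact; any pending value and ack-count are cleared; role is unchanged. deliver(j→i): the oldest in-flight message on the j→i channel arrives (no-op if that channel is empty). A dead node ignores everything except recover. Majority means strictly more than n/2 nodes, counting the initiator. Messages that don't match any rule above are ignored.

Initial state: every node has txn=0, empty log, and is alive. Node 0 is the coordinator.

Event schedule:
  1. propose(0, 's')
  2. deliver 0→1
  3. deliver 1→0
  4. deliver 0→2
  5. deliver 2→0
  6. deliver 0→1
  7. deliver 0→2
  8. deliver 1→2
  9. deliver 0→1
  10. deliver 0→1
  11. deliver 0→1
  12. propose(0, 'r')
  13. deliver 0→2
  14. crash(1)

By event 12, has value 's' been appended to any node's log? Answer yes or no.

yes

after 1 — propose(0,'s'): n0:coor/t1/[-]
after 2 — deliver 0→1: n1:part/t1/[-]
after 3 — deliver 1→0: ·
after 4 — deliver 0→2: n2:part/t1/[-]
after 5 — deliver 2→0: n0:coor/t1/[s]
after 6 — deliver 0→1: n1:part/t1/[s]
after 7 — deliver 0→2: n2:part/t1/[s]
after 8 — deliver 1→2: ·
after 9 — deliver 0→1: ·
after 10 — deliver 0→1: ·
after 11 — deliver 0→1: ·
after 12 — propose(0,'r'): n0:coor/t2/[s]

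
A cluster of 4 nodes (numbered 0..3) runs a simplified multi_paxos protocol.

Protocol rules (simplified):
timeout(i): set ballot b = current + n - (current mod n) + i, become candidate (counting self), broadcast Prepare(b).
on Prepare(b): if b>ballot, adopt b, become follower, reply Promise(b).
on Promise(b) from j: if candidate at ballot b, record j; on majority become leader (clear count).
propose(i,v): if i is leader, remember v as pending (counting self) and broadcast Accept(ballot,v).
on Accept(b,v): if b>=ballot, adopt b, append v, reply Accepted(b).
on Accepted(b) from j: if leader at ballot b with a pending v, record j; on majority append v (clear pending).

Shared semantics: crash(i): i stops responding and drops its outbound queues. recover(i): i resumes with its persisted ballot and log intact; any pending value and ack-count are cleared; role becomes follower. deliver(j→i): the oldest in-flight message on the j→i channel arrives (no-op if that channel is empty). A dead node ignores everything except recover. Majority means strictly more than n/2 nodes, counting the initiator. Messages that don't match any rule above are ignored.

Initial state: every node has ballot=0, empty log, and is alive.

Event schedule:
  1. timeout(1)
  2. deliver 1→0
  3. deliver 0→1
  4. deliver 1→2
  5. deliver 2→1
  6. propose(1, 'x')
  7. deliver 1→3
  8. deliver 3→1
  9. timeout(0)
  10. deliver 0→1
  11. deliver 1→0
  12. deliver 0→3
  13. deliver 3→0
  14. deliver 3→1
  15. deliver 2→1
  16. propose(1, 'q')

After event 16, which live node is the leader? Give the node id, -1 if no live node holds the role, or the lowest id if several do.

-1

e1 timeout(1): 1[cand,b=5,-]
e2 deliver 1→0: 0[foll,b=5,-]
e3 deliver 0→1: ·
e4 deliver 1→2: 2[foll,b=5,-]
e5 deliver 2→1: 1[lead,b=5,-]
e6 propose(1,'x'): ·
e7 deliver 1→3: 3[foll,b=5,-]
e8 deliver 3→1: ·
e9 timeout(0): 0[cand,b=8,-]
e10 deliver 0→1: 1[foll,b=8,-]
e11 deliver 1→0: ·
e12 deliver 0→3: 3[foll,b=8,-]
e13 deliver 3→0: ·
e14 deliver 3→1: ·
e15 deliver 2→1: ·
e16 propose(1,'q'): ·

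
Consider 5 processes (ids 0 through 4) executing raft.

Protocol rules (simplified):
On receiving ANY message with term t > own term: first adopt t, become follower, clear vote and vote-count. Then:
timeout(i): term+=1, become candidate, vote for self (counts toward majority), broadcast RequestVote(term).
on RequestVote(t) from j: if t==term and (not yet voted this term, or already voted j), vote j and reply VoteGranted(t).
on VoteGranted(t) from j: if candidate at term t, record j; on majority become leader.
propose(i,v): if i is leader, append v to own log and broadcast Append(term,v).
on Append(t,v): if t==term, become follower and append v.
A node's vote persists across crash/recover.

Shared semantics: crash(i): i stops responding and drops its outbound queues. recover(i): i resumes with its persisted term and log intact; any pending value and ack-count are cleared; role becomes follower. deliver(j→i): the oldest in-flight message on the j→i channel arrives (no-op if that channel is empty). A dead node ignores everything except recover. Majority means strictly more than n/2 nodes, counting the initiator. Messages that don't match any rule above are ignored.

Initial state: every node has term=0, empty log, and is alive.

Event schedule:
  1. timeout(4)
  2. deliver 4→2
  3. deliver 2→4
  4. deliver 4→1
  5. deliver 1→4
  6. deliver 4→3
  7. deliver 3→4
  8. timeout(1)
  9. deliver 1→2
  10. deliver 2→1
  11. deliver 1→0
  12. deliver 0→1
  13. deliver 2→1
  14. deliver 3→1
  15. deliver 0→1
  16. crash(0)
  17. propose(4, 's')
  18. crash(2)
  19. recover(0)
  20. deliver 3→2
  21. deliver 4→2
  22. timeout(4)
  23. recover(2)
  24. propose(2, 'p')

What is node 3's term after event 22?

1

1. timeout(4):  <4:cand t1 ->
2. deliver 4→2:  <2:foll t1 ->
3. deliver 2→4:  nop
4. deliver 4→1:  <1:foll t1 ->
5. deliver 1→4:  <4:lead t1 ->
6. deliver 4→3:  <3:foll t1 ->
7. deliver 3→4:  nop
8. timeout(1):  <1:cand t2 ->
9. deliver 1→2:  <2:foll t2 ->
10. deliver 2→1:  nop
11. deliver 1→0:  <0:foll t2 ->
12. deliver 0→1:  <1:lead t2 ->
13. deliver 2→1:  nop
14. deliver 3→1:  nop
15. deliver 0→1:  nop
16. crash(0):  <0:✗foll t2 ->
17. propose(4,'s'):  <4:lead t1 s>
18. crash(2):  <2:✗foll t2 ->
19. recover(0):  <0:foll t2 ->
20. deliver 3→2:  nop
21. deliver 4→2:  nop
22. timeout(4):  <4:cand t2 s>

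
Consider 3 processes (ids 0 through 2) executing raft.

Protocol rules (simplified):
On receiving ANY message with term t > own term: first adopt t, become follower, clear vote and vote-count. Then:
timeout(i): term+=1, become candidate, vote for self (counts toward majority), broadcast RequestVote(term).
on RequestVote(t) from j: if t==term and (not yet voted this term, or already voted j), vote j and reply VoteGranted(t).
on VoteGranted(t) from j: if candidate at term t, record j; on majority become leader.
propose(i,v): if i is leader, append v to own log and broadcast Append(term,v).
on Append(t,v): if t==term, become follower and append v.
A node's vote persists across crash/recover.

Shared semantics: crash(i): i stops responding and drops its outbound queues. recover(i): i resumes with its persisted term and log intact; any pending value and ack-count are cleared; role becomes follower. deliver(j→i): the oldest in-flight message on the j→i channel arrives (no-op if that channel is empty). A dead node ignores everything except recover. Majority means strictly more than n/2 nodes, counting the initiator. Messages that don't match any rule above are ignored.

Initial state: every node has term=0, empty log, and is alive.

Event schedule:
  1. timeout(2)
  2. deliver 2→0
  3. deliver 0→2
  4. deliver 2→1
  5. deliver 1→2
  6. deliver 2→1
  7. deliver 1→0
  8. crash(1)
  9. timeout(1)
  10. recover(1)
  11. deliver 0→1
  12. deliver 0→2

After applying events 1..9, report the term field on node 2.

1

after 1 — timeout(2): n2:cand/t1/[-]
after 2 — deliver 2→0: n0:foll/t1/[-]
after 3 — deliver 0→2: n2:lead/t1/[-]
after 4 — deliver 2→1: n1:foll/t1/[-]
after 5 — deliver 1→2: ·
after 6 — deliver 2→1: ·
after 7 — deliver 1→0: ·
after 8 — crash(1): n1:✗foll/t1/[-]
after 9 — timeout(1): ·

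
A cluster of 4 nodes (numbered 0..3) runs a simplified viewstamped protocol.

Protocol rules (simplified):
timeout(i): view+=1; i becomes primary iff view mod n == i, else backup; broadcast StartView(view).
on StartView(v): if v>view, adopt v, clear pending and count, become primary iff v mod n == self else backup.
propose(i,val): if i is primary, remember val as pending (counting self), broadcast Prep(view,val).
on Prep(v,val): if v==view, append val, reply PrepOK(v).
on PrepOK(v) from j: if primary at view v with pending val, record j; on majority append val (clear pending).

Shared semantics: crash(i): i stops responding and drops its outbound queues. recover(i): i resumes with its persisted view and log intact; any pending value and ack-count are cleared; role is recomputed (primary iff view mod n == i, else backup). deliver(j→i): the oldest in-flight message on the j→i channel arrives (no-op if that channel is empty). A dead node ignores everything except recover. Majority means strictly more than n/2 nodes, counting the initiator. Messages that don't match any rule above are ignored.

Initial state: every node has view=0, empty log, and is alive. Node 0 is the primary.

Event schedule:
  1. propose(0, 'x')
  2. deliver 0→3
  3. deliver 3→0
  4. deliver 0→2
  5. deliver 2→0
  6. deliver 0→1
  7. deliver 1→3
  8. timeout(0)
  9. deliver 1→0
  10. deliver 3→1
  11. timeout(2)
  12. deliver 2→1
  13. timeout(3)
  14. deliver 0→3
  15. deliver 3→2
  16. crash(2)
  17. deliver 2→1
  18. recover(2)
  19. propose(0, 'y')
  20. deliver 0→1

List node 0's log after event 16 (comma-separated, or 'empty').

after 1 — propose(0,'x'): ·
after 2 — deliver 0→3: n3:back/v0/[x]
after 3 — deliver 3→0: ·
after 4 — deliver 0→2: n2:back/v0/[x]
after 5 — deliver 2→0: n0:prim/v0/[x]
after 6 — deliver 0→1: n1:back/v0/[x]
after 7 — deliver 1→3: ·
after 8 — timeout(0): n0:back/v1/[x]
after 9 — deliver 1→0: ·
after 10 — deliver 3→1: ·
after 11 — timeout(2): n2:back/v1/[x]
after 12 — deliver 2→1: n1:prim/v1/[x]
after 13 — timeout(3): n3:back/v1/[x]
after 14 — deliver 0→3: ·
after 15 — deliver 3→2: ·
after 16 — crash(2): n2:✗back/v1/[x]

x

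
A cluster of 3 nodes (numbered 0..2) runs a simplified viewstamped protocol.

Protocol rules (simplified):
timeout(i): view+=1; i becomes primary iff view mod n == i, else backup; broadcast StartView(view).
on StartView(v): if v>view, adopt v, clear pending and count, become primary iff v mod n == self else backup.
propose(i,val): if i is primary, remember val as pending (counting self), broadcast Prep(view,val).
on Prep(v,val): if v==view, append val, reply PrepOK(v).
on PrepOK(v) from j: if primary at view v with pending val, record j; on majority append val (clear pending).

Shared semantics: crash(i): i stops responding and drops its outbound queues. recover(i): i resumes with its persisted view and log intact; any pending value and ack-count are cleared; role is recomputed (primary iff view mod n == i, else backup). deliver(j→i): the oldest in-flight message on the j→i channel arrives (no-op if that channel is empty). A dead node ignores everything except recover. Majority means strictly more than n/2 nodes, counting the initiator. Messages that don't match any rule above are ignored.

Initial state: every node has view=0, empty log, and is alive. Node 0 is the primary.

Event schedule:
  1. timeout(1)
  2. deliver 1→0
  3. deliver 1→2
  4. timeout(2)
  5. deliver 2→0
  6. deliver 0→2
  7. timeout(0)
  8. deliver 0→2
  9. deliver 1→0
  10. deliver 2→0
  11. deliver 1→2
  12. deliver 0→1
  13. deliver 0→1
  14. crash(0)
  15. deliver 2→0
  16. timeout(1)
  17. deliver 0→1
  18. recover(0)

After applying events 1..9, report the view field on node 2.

3

1. timeout(1):  <1:prim v1 ->
2. deliver 1→0:  <0:back v1 ->
3. deliver 1→2:  <2:back v1 ->
4. timeout(2):  <2:prim v2 ->
5. deliver 2→0:  <0:back v2 ->
6. deliver 0→2:  nop
7. timeout(0):  <0:prim v3 ->
8. deliver 0→2:  <2:back v3 ->
9. deliver 1→0:  nop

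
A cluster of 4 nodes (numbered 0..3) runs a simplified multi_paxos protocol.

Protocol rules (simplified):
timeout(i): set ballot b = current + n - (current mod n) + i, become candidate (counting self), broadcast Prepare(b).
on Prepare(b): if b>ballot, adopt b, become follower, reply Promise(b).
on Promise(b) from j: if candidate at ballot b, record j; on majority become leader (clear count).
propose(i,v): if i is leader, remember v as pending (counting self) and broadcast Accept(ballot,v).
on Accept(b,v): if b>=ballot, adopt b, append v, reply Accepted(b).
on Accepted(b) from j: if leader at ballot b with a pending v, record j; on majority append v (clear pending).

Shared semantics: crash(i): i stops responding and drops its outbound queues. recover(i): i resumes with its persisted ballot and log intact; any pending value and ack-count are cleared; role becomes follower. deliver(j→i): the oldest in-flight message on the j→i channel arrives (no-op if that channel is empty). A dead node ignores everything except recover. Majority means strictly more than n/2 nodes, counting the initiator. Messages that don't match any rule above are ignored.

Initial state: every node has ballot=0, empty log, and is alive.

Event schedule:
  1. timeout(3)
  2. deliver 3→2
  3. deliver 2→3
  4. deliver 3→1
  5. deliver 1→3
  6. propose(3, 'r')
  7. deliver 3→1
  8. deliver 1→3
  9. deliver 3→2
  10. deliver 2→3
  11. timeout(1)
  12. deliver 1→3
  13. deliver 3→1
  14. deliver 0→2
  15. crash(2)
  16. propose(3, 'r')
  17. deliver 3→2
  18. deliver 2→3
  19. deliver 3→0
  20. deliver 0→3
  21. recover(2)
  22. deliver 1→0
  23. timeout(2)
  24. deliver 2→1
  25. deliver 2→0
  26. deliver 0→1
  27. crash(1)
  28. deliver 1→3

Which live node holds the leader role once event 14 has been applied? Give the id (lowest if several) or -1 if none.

-1

1. timeout(3):  <3:cand b7 ->
2. deliver 3→2:  <2:foll b7 ->
3. deliver 2→3:  nop
4. deliver 3→1:  <1:foll b7 ->
5. deliver 1→3:  <3:lead b7 ->
6. propose(3,'r'):  nop
7. deliver 3→1:  <1:foll b7 r>
8. deliver 1→3:  nop
9. deliver 3→2:  <2:foll b7 r>
10. deliver 2→3:  <3:lead b7 r>
11. timeout(1):  <1:cand b9 r>
12. deliver 1→3:  <3:foll b9 r>
13. deliver 3→1:  nop
14. deliver 0→2:  nop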